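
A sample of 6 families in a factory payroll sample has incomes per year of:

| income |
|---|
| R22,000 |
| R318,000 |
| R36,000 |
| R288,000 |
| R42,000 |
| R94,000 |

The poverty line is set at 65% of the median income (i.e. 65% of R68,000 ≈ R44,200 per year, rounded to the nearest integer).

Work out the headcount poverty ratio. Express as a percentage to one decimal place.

50.0%

3 of the 6 families have income below R44,200.
H = 3/6 = 50.0%.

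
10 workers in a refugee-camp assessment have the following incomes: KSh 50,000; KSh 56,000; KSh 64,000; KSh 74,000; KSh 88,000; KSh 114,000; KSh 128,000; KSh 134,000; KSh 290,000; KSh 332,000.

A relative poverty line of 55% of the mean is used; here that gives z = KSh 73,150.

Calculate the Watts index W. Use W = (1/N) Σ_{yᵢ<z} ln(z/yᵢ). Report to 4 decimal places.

0.0781

Below z: KSh 50,000, KSh 56,000, KSh 64,000 (q = 3 of N = 10).
ln(z/y) terms: ln(73150/50000) = 0.3805; ln(73150/56000) = 0.2672; ln(73150/64000) = 0.1336.
W = 0.781279 / 10 = 0.0781.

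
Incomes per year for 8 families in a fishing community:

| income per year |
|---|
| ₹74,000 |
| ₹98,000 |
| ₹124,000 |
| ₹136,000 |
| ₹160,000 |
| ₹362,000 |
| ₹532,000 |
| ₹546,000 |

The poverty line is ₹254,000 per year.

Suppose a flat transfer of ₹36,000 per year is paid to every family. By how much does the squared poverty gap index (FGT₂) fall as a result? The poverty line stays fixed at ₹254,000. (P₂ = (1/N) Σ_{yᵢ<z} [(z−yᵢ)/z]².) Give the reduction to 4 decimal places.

Before: below the line — ₹74,000, ₹98,000, ₹124,000, ₹136,000, ₹160,000; squared poverty gap index (FGT₂) = 0.186768.
After the ₹36,000 transfer: below the line — ₹110,000, ₹134,000, ₹160,000, ₹172,000, ₹196,000; squared poverty gap index (FGT₂) = 0.104741.
Reduction = 0.186768 − 0.104741 = 0.0820.

0.0820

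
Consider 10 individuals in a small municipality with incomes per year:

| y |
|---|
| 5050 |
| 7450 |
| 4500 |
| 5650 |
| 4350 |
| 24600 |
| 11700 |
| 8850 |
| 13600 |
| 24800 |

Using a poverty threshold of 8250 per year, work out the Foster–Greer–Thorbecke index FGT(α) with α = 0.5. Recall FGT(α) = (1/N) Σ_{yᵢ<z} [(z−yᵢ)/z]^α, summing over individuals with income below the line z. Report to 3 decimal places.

Poor units: 4350, 4500, 5050, 5650, 7450 (q = 5 of N = 10).
Normalized shortfalls: (8250−4350)/8250 = 0.4727; (8250−4500)/8250 = 0.4545; (8250−5050)/8250 = 0.3879; (8250−5650)/8250 = 0.3152; (8250−7450)/8250 = 0.0970.
Raised to α = 0.5: 0.68755; 0.67420; 0.62280; 0.56138; 0.31140.
Sum = 2.857334; FGT(0.5) = 2.857334 / 10 = 0.286.

0.286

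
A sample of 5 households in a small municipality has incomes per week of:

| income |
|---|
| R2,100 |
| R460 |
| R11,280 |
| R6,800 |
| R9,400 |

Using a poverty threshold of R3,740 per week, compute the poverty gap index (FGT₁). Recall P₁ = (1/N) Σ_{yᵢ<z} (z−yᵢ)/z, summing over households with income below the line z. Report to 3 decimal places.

0.263

Incomes under z: R460, R2,100 (q = 2 of N = 5).
Gap ratios (z−y)/z: (3740−460)/3740 = 0.8770; (3740−2100)/3740 = 0.4385.
Sum of shortfalls = 1.315508; P₁ averages over all N: 1.315508 / 5 = 0.263.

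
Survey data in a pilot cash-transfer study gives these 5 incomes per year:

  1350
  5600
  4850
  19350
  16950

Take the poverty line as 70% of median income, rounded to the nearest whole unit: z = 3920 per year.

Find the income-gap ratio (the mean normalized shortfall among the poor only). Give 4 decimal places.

Below the line: 1350 (q = 1 of N = 5).
Shortfall ratios (z−y)/z: 0.6556; sum = 0.655612.
I averages over the q = 1 poor units only: 0.655612 / 1 = 0.6556.

0.6556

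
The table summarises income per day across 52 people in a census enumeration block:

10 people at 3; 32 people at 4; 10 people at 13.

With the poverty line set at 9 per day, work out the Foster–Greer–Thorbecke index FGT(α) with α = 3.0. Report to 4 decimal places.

0.1625

Poor units: 10×3, 32×4 (q = 42 of N = 52).
Relative gaps: (9−3)/9 = 0.6667 (×10); (9−4)/9 = 0.5556 (×32).
Raised to α = 3.0: 0.29630 (×10); 0.17147 (×32).
Sum = 8.449931; FGT(3.0) = 8.449931 / 52 = 0.1625.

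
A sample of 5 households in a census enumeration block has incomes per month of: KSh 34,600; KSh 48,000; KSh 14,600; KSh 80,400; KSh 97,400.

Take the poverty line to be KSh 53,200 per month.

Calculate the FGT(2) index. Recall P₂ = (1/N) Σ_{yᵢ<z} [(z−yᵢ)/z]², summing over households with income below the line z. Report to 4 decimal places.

0.1316

Incomes under z: KSh 14,600, KSh 34,600, KSh 48,000 (q = 3 of N = 5).
Relative gaps: (53200−14600)/53200 = 0.7256; (53200−34600)/53200 = 0.3496; (53200−48000)/53200 = 0.0977.
Squared: 0.5264; 0.1222; 0.0096.
Sum = 0.658234; P₂ = 0.658234 / 5 = 0.1316.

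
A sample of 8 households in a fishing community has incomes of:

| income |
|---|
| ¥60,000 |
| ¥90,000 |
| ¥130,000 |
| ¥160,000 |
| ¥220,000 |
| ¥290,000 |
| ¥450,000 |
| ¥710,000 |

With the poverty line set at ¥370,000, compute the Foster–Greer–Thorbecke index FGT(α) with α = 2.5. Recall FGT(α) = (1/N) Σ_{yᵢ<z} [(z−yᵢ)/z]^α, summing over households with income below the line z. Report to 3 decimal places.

Below the line: ¥60,000, ¥90,000, ¥130,000, ¥160,000, ¥220,000, ¥290,000 (q = 6 of N = 8).
Relative gaps: (370000−60000)/370000 = 0.8378; (370000−90000)/370000 = 0.7568; (370000−130000)/370000 = 0.6486; (370000−160000)/370000 = 0.5676; (370000−220000)/370000 = 0.4054; (370000−290000)/370000 = 0.2162.
Raised to α = 2.5: 0.64254; 0.49819; 0.33886; 0.24269; 0.10465; 0.02174.
Sum = 1.848657; FGT(2.5) = 1.848657 / 8 = 0.231.

0.231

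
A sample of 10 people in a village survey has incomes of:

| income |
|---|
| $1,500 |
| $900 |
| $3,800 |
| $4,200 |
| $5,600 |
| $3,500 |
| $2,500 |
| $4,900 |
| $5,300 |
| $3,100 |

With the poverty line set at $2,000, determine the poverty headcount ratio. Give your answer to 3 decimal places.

2 of the 10 people have income below $2,000.
H = 2/10 = 0.200.

0.200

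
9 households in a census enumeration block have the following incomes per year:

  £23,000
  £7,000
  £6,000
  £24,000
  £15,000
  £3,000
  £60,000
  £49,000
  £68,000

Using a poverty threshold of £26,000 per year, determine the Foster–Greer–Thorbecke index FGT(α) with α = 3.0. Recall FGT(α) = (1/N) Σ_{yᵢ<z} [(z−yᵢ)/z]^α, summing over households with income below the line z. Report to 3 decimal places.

0.179

Poor units: £3,000, £6,000, £7,000, £15,000, £23,000, £24,000 (q = 6 of N = 9).
Relative gaps: (26000−3000)/26000 = 0.8846; (26000−6000)/26000 = 0.7692; (26000−7000)/26000 = 0.7308; (26000−15000)/26000 = 0.4231; (26000−23000)/26000 = 0.1154; (26000−24000)/26000 = 0.0769.
Raised to α = 3.0: 0.69225; 0.45517; 0.39025; 0.07573; 0.00154; 0.00046.
Sum = 1.615385; FGT(3.0) = 1.615385 / 9 = 0.179.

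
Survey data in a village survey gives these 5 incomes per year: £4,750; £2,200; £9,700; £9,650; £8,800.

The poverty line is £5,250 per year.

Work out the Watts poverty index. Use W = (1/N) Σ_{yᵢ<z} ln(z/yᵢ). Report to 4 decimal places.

Below the line: £2,200, £4,750 (q = 2 of N = 5).
Log shortfalls: ln(5250/2200) = 0.8698; ln(5250/4750) = 0.1001.
W = 0.969854 / 5 = 0.1940.

0.1940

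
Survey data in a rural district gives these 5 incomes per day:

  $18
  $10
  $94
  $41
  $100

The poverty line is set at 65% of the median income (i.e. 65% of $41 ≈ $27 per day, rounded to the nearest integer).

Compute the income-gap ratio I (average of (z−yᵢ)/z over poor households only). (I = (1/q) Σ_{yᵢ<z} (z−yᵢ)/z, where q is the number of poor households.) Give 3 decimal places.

0.481

Below the line: $10, $18 (q = 2 of N = 5).
Relative gaps: 0.6296, 0.3333; sum = 0.962963.
The income-gap ratio divides by q (the poor only): 0.962963 / 2 = 0.481.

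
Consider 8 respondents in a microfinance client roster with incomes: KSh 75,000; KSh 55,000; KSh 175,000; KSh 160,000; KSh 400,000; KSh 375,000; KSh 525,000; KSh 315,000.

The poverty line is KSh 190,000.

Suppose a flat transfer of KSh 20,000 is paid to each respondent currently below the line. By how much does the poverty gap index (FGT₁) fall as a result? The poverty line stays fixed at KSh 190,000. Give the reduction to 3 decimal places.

Before: below the line — KSh 55,000, KSh 75,000, KSh 160,000, KSh 175,000; poverty gap index (FGT₁) = 0.19408.
After the KSh 20,000 transfer: below the line — KSh 75,000, KSh 95,000, KSh 180,000; poverty gap index (FGT₁) = 0.14474.
Reduction = 0.19408 − 0.14474 = 0.049.

0.049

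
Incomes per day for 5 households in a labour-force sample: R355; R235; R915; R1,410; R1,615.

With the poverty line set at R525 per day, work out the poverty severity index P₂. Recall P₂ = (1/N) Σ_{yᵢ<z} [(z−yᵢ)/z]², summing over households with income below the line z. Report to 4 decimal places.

Poor units: R235, R355 (q = 2 of N = 5).
Relative gaps: (525−235)/525 = 0.5524; (525−355)/525 = 0.3238.
Squared: 0.3051; 0.1049.
Sum = 0.409977; P₂ = 0.409977 / 5 = 0.0820.

0.0820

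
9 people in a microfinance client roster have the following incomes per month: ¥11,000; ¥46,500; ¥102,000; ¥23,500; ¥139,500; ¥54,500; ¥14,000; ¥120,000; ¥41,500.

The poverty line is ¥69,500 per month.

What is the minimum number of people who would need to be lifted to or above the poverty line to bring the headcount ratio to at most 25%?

Currently q = 6 of N = 9 are below the line (H = 0.667).
A headcount ratio of at most 25% allows at most ⌊0.25 × 9⌋ = 2 poor people.
So at least 6 − 2 = 4 must be lifted.

4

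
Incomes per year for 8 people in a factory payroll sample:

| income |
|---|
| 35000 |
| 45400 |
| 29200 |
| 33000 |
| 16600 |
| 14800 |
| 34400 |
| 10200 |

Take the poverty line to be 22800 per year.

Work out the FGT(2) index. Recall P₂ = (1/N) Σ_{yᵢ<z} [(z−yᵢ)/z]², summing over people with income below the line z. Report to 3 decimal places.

0.063

Incomes under z: 10200, 14800, 16600 (q = 3 of N = 8).
Relative gaps: (22800−10200)/22800 = 0.5526; (22800−14800)/22800 = 0.3509; (22800−16600)/22800 = 0.2719.
Squared: 0.3054; 0.1231; 0.0739.
Sum = 0.502462; P₂ = 0.502462 / 8 = 0.063.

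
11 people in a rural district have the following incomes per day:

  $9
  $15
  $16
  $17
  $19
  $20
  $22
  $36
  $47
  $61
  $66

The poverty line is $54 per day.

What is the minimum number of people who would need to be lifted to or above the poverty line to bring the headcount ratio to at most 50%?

9 of the 11 people are poor, so H = 9/11 = 0.818.
A headcount ratio of at most 50% allows at most ⌊0.50 × 11⌋ = 5 poor people.
So at least 9 − 5 = 4 must be lifted.

4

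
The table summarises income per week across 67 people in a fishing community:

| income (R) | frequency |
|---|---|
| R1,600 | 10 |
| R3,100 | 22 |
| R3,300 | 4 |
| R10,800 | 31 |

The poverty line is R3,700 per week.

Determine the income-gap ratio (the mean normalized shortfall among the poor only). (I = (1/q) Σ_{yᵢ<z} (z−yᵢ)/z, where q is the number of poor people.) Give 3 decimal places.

0.269

Below the line: 10×R1,600, 22×R3,100, 4×R3,300 (q = 36 of N = 67).
Relative gaps: 0.5676 (×10), 0.1622 (×22), 0.1081 (×4); sum = 9.675676.
The income-gap ratio divides by q (the poor only): 9.675676 / 36 = 0.269.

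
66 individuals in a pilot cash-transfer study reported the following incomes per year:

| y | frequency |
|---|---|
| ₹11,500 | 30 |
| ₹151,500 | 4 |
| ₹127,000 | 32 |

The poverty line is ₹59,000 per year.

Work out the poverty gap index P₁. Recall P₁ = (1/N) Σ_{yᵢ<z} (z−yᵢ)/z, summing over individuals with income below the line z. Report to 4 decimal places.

Below the line: 30×₹11,500 (q = 30 of N = 66).
Relative gaps: (59000−11500)/59000 = 0.8051 (×30).
Sum of shortfalls = 24.152542; P₁ averages over all N: 24.152542 / 66 = 0.3659.

0.3659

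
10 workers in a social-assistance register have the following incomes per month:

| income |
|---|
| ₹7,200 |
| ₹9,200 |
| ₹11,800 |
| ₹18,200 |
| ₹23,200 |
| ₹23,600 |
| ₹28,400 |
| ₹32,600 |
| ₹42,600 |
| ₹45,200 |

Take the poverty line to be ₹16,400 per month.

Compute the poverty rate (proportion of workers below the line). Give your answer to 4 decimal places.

0.3000

3 of the 10 workers have income below ₹16,400.
H = 3/10 = 0.3000.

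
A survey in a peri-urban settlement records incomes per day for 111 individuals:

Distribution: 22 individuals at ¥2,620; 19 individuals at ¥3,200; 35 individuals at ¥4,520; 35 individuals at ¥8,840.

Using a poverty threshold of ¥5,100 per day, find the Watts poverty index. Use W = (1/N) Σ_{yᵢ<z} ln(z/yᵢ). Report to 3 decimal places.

Incomes under z: 22×¥2,620, 19×¥3,200, 35×¥4,520 (q = 76 of N = 111).
Log shortfalls: ln(5100/2620) = 0.6661 (×22); ln(5100/3200) = 0.4661 (×19); ln(5100/4520) = 0.1207 (×35).
W = 27.734661 / 111 = 0.250.

0.250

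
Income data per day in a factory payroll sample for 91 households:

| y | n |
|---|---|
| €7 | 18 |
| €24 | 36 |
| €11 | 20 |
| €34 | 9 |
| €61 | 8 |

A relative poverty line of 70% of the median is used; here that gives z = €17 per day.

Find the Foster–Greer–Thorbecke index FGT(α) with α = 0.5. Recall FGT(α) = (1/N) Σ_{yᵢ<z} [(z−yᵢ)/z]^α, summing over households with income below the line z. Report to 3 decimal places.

0.282

Poor units: 18×€7, 20×€11 (q = 38 of N = 91).
Gap ratios (z−y)/z: (17−7)/17 = 0.5882 (×18); (17−11)/17 = 0.3529 (×20).
Raised to α = 0.5: 0.76696 (×18); 0.59409 (×20).
Sum = 25.687140; FGT(0.5) = 25.687140 / 91 = 0.282.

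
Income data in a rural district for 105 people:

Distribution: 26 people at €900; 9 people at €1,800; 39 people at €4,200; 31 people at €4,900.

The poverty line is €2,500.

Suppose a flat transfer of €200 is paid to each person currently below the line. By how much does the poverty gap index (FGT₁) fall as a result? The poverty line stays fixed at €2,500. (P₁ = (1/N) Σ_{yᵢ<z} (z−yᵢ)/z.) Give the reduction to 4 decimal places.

0.0267

Before: below the line — 26×€900, 9×€1,800; poverty gap index (FGT₁) = 0.182476.
After the €200 transfer: below the line — 26×€1,100, 9×€2,000; poverty gap index (FGT₁) = 0.155810.
Reduction = 0.182476 − 0.155810 = 0.0267.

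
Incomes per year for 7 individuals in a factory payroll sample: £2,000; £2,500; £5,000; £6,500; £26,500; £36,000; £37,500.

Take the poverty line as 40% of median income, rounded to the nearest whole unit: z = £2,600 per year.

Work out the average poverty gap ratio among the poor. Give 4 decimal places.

0.1346

Incomes under z: £2,000, £2,500 (q = 2 of N = 7).
Relative gaps: 0.2308, 0.0385; sum = 0.269231.
I averages over the q = 2 poor units only: 0.269231 / 2 = 0.1346.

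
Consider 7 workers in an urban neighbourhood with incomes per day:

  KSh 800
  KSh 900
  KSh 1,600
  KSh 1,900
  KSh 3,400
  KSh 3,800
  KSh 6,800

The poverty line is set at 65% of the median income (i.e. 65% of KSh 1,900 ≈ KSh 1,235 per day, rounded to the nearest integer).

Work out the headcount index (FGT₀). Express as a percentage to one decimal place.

28.6%

2 of the 7 workers have income below KSh 1,235.
H = 2/7 = 28.6%.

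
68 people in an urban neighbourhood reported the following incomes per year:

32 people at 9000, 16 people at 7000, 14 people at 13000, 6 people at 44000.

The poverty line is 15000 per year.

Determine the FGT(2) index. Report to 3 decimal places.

0.146

Incomes under z: 16×7000, 32×9000, 14×13000 (q = 62 of N = 68).
Normalized shortfalls: (15000−7000)/15000 = 0.5333 (×16); (15000−9000)/15000 = 0.4000 (×32); (15000−13000)/15000 = 0.1333 (×14).
Squared: 0.2844 (×16); 0.1600 (×32); 0.0178 (×14).
Sum = 9.920000; P₂ = 9.920000 / 68 = 0.146.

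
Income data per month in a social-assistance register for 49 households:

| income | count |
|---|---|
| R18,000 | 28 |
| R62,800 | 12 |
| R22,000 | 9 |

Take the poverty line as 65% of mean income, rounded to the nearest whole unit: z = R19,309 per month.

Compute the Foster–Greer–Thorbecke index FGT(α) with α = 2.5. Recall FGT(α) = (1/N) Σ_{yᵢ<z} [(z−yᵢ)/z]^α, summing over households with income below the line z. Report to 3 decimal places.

Poor units: 28×R18,000 (q = 28 of N = 49).
Shortfall ratios: (19309−18000)/19309 = 0.0678 (×28).
Raised to α = 2.5: 0.00120 (×28).
Sum = 0.033505; FGT(2.5) = 0.033505 / 49 = 0.001.

0.001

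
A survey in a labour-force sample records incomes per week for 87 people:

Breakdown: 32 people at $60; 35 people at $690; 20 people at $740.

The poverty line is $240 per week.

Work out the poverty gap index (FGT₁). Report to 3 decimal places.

Below the line: 32×$60 (q = 32 of N = 87).
Shortfall ratios: (240−60)/240 = 0.7500 (×32).
Sum of shortfalls = 24.000000; P₁ averages over all N: 24.000000 / 87 = 0.276.

0.276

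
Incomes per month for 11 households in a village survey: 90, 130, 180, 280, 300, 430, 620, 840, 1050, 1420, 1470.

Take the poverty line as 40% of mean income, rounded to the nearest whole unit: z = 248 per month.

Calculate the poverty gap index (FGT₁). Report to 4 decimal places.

0.1261

Incomes under z: 90, 130, 180 (q = 3 of N = 11).
Normalized shortfalls: (248−90)/248 = 0.6371; (248−130)/248 = 0.4758; (248−180)/248 = 0.2742.
Σ = 1.387097. Dividing by the full population N = 11 gives P₁ = 0.1261.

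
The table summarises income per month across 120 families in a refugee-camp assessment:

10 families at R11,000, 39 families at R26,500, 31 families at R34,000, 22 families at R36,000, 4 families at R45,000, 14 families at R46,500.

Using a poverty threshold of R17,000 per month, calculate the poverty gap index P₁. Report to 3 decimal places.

Incomes under z: 10×R11,000 (q = 10 of N = 120).
Normalized shortfalls: (17000−11000)/17000 = 0.3529 (×10).
Σ = 3.529412. Dividing by the full population N = 120 gives P₁ = 0.029.

0.029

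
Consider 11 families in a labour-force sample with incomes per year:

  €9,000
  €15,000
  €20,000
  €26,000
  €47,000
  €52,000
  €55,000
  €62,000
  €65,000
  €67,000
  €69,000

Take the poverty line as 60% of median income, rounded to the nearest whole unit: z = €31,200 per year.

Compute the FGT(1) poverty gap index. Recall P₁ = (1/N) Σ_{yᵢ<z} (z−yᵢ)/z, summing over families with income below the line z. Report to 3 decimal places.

0.160

Below z: €9,000, €15,000, €20,000, €26,000 (q = 4 of N = 11).
Normalized shortfalls: (31200−9000)/31200 = 0.7115; (31200−15000)/31200 = 0.5192; (31200−20000)/31200 = 0.3590; (31200−26000)/31200 = 0.1667.
Sum of shortfalls = 1.756410; P₁ averages over all N: 1.756410 / 11 = 0.160.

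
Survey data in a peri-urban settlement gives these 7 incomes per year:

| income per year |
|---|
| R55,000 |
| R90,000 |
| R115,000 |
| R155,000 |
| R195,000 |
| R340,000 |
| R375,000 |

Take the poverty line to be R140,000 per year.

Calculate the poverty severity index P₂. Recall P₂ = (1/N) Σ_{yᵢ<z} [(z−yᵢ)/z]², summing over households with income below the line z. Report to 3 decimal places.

Below the line: R55,000, R90,000, R115,000 (q = 3 of N = 7).
Gap ratios (z−y)/z: (140000−55000)/140000 = 0.6071; (140000−90000)/140000 = 0.3571; (140000−115000)/140000 = 0.1786.
Squared: 0.3686; 0.1276; 0.0319.
Sum = 0.528061; P₂ = 0.528061 / 7 = 0.075.

0.075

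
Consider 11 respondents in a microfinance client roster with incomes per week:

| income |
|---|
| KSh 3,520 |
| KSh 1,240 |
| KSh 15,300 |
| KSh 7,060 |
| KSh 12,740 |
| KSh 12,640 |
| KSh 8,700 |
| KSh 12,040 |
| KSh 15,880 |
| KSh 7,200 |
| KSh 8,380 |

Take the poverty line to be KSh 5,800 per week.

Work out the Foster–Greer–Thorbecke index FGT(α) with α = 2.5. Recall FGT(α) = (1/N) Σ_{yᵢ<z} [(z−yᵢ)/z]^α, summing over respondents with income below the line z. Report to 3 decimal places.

Incomes under z: KSh 1,240, KSh 3,520 (q = 2 of N = 11).
Normalized shortfalls: (5800−1240)/5800 = 0.7862; (5800−3520)/5800 = 0.3931.
Raised to α = 2.5: 0.54808; 0.09689.
Sum = 0.644965; FGT(2.5) = 0.644965 / 11 = 0.059.

0.059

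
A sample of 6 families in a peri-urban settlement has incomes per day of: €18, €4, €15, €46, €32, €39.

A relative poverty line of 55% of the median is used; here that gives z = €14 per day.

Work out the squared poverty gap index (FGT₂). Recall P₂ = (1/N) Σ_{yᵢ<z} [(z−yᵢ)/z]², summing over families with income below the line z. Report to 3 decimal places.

0.085

Incomes under z: €4 (q = 1 of N = 6).
Normalized shortfalls: (14−4)/14 = 0.7143.
Squared: 0.5102.
Sum = 0.510204; P₂ = 0.510204 / 6 = 0.085.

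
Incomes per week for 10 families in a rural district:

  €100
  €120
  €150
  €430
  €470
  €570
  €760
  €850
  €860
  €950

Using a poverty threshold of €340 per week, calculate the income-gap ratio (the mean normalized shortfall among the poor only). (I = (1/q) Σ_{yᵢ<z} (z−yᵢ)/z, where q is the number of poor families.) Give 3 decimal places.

0.637

Incomes under z: €100, €120, €150 (q = 3 of N = 10).
Relative gaps: 0.7059, 0.6471, 0.5588; sum = 1.911765.
The income-gap ratio divides by q (the poor only): 1.911765 / 3 = 0.637.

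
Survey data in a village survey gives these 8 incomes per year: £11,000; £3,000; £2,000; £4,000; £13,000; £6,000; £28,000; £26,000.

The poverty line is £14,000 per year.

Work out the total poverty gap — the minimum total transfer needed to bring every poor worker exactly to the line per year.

Below the line: £2,000, £3,000, £4,000, £6,000, £11,000, £13,000 (q = 6 of N = 8).
Individual gaps: 14000−2000 = 12000; 14000−3000 = 11000; 14000−4000 = 10000; 14000−6000 = 8000; 14000−11000 = 3000; 14000−13000 = 1000.
Aggregate gap = £45,000.

£45,000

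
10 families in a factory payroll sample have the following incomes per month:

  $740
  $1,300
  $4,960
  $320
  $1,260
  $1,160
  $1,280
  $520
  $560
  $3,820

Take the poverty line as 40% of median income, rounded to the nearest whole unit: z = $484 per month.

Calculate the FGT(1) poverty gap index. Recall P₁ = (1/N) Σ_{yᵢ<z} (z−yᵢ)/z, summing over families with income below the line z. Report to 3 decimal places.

0.034

Below the line: $320 (q = 1 of N = 10).
Relative gaps: (484−320)/484 = 0.3388.
Σ = 0.338843. Dividing by the full population N = 10 gives P₁ = 0.034.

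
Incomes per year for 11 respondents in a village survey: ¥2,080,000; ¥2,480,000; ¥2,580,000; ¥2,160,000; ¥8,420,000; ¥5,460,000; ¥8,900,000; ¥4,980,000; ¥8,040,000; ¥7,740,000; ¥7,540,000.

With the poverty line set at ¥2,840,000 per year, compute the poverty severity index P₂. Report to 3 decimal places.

Incomes under z: ¥2,080,000, ¥2,160,000, ¥2,480,000, ¥2,580,000 (q = 4 of N = 11).
Relative gaps: (2840000−2080000)/2840000 = 0.2676; (2840000−2160000)/2840000 = 0.2394; (2840000−2480000)/2840000 = 0.1268; (2840000−2580000)/2840000 = 0.0915.
Squared: 0.0716; 0.0573; 0.0161; 0.0084.
Sum = 0.153392; P₂ = 0.153392 / 11 = 0.014.

0.014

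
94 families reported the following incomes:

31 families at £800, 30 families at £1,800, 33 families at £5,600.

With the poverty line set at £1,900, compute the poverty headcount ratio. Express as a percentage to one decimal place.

64.9%

61 of the 94 families have income below £1,900.
H = 61/94 = 64.9%.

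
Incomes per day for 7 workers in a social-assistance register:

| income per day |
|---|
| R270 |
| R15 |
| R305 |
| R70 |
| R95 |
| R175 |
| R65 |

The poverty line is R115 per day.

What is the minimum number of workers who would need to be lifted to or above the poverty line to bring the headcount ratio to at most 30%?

Currently q = 4 of N = 7 are below the line (H = 0.571).
A headcount ratio of at most 30% allows at most ⌊0.30 × 7⌋ = 2 poor workers.
So at least 4 − 2 = 2 must be lifted.

2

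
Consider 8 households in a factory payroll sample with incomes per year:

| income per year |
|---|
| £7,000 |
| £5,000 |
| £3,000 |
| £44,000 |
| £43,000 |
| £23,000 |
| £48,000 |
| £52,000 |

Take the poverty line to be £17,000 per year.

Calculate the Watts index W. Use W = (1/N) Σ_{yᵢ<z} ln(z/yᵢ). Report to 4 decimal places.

0.4807

Poor units: £3,000, £5,000, £7,000 (q = 3 of N = 8).
Log shortfalls: ln(17000/3000) = 1.7346; ln(17000/5000) = 1.2238; ln(17000/7000) = 0.8873.
W = 3.845680 / 8 = 0.4807.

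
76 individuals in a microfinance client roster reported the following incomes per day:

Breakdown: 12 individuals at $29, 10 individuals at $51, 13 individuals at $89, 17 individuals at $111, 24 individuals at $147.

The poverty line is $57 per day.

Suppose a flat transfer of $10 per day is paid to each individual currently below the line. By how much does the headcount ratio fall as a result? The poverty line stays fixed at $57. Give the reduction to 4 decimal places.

0.1316

Before: below the line — 12×$29, 10×$51; headcount ratio = 0.289474.
After the $10 transfer: below the line — 12×$39; headcount ratio = 0.157895.
Reduction = 0.289474 − 0.157895 = 0.1316.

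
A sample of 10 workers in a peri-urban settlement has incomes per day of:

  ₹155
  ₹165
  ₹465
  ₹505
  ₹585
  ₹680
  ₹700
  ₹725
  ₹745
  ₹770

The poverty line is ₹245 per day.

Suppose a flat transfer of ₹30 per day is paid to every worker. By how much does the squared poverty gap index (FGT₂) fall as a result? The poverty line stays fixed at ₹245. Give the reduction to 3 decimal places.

0.014

Before: below the line — ₹155, ₹165; squared poverty gap index (FGT₂) = 0.02416.
After the ₹30 transfer: below the line — ₹185, ₹195; squared poverty gap index (FGT₂) = 0.01016.
Reduction = 0.02416 − 0.01016 = 0.014.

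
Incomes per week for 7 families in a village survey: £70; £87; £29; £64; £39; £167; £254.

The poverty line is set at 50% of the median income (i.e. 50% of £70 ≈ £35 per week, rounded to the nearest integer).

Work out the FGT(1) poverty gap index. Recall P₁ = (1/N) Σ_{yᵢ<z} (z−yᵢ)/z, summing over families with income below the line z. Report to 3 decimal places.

Below z: £29 (q = 1 of N = 7).
Gap ratios (z−y)/z: (35−29)/35 = 0.1714.
Sum of shortfalls = 0.171429; P₁ averages over all N: 0.171429 / 7 = 0.024.

0.024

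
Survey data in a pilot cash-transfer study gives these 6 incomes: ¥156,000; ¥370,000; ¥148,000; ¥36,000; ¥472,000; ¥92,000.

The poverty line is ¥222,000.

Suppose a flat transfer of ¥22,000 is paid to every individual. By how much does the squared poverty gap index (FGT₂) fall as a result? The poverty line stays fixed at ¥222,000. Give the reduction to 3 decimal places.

0.061

Before: below the line — ¥36,000, ¥92,000, ¥148,000, ¥156,000; squared poverty gap index (FGT₂) = 0.20740.
After the ¥22,000 transfer: below the line — ¥58,000, ¥114,000, ¥170,000, ¥178,000; squared poverty gap index (FGT₂) = 0.14609.
Reduction = 0.20740 − 0.14609 = 0.061.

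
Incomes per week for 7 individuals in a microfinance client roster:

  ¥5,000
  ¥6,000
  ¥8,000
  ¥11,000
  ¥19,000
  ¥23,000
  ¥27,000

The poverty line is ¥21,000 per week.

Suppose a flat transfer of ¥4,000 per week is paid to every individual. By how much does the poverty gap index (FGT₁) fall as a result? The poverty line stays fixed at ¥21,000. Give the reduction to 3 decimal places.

Before: below the line — ¥5,000, ¥6,000, ¥8,000, ¥11,000, ¥19,000; poverty gap index (FGT₁) = 0.38095.
After the ¥4,000 transfer: below the line — ¥9,000, ¥10,000, ¥12,000, ¥15,000; poverty gap index (FGT₁) = 0.25850.
Reduction = 0.38095 − 0.25850 = 0.122.

0.122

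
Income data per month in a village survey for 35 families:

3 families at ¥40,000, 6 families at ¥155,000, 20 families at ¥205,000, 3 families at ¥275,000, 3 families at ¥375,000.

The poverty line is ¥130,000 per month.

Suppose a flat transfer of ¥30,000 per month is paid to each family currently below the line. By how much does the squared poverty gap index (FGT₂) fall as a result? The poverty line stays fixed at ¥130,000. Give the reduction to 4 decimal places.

0.0228

Before: below the line — 3×¥40,000; squared poverty gap index (FGT₂) = 0.041082.
After the ¥30,000 transfer: below the line — 3×¥70,000; squared poverty gap index (FGT₂) = 0.018259.
Reduction = 0.041082 − 0.018259 = 0.0228.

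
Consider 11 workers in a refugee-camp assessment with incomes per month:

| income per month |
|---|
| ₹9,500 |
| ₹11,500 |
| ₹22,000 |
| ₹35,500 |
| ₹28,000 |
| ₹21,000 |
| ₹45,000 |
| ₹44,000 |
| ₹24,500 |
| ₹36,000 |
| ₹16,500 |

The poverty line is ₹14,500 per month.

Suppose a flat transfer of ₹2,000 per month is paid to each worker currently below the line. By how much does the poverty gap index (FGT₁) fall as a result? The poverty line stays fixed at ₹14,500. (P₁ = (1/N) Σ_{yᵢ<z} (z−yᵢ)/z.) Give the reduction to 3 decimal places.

0.025

Before: below the line — ₹9,500, ₹11,500; poverty gap index (FGT₁) = 0.05016.
After the ₹2,000 transfer: below the line — ₹11,500, ₹13,500; poverty gap index (FGT₁) = 0.02508.
Reduction = 0.05016 − 0.02508 = 0.025.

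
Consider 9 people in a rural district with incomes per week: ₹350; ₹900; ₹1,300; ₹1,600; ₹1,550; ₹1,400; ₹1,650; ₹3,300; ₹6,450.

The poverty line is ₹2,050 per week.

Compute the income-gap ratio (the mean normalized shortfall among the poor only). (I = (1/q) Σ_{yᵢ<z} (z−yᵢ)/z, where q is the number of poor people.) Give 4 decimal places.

Below the line: ₹350, ₹900, ₹1,300, ₹1,400, ₹1,550, ₹1,600, ₹1,650 (q = 7 of N = 9).
Relative gaps: 0.8293, 0.5610, 0.3659, 0.3171, 0.2439, 0.2195, 0.1951; sum = 2.731707.
I averages over the q = 7 poor units only: 2.731707 / 7 = 0.3902.

0.3902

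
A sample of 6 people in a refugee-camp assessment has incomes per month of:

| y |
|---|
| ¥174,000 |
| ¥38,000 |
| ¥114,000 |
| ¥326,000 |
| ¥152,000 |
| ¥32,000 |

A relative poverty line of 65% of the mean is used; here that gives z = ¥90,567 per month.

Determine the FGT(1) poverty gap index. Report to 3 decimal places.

Below z: ¥32,000, ¥38,000 (q = 2 of N = 6).
Gap ratios (z−y)/z: (90567−32000)/90567 = 0.6467; (90567−38000)/90567 = 0.5804.
Σ = 1.227092. Dividing by the full population N = 6 gives P₁ = 0.205.

0.205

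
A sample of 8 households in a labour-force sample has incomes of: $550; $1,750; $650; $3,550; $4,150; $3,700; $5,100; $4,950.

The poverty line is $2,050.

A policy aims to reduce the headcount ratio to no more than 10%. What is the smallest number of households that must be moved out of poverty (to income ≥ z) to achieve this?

3

3 of the 8 households are poor, so H = 3/8 = 0.375.
A headcount ratio of at most 10% allows at most ⌊0.10 × 8⌋ = 0 poor households.
So at least 3 − 0 = 3 must be lifted.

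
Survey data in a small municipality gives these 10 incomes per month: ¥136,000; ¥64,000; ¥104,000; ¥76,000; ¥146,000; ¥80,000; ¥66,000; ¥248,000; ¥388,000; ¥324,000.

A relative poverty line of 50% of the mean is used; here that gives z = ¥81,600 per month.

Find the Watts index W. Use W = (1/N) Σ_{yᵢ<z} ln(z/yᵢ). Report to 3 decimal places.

Below the line: ¥64,000, ¥66,000, ¥76,000, ¥80,000 (q = 4 of N = 10).
Log gaps: ln(81600/64000) = 0.2429; ln(81600/66000) = 0.2122; ln(81600/76000) = 0.0711; ln(81600/80000) = 0.0198.
W = 0.546019 / 10 = 0.055.

0.055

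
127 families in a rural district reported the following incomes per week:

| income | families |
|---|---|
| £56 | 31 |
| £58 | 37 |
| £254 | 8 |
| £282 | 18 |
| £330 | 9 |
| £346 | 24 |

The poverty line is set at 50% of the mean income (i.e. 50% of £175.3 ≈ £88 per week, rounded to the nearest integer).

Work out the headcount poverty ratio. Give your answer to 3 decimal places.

0.535

68 of the 127 families have income below £88.
H = 68/127 = 0.535.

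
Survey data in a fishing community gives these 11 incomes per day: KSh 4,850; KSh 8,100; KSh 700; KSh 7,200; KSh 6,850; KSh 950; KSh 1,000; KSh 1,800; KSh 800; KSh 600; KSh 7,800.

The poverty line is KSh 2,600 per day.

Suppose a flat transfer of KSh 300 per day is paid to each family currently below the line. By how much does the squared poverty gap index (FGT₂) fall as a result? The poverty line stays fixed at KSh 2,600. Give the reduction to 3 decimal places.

Before: below the line — KSh 600, KSh 700, KSh 800, KSh 950, KSh 1,000, KSh 1,800; squared poverty gap index (FGT₂) = 0.22556.
After the KSh 300 transfer: below the line — KSh 900, KSh 1,000, KSh 1,100, KSh 1,250, KSh 1,300, KSh 2,100; squared poverty gap index (FGT₂) = 0.15415.
Reduction = 0.22556 − 0.15415 = 0.071.

0.071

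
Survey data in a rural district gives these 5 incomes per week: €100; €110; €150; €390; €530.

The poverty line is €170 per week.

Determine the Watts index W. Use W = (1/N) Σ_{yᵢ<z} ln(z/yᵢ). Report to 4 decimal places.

Below the line: €100, €110, €150 (q = 3 of N = 5).
Log shortfalls: ln(170/100) = 0.5306; ln(170/110) = 0.4353; ln(170/150) = 0.1252.
W = 1.091109 / 5 = 0.2182.

0.2182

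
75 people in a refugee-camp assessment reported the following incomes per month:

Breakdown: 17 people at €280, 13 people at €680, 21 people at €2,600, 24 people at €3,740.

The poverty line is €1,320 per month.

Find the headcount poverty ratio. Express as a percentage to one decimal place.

30 of the 75 people have income below €1,320.
H = 30/75 = 40.0%.

40.0%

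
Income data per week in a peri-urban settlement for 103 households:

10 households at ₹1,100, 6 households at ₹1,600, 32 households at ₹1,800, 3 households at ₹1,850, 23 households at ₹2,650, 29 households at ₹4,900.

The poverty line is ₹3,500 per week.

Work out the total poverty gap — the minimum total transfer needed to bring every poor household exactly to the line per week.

₹114,300

Below z: 10×₹1,100, 6×₹1,600, 32×₹1,800, 3×₹1,850, 23×₹2,650 (q = 74 of N = 103).
Individual gaps: 10×(3500−1100) = 24000; 6×(3500−1600) = 11400; 32×(3500−1800) = 54400; 3×(3500−1850) = 4950; 23×(3500−2650) = 19550.
Aggregate gap = ₹114,300.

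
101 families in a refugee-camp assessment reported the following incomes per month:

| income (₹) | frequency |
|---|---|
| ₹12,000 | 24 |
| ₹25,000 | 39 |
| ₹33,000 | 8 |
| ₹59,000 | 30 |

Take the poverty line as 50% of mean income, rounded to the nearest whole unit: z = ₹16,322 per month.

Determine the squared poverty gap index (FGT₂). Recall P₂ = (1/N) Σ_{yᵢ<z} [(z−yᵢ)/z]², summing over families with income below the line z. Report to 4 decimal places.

Below the line: 24×₹12,000 (q = 24 of N = 101).
Relative gaps: (16322−12000)/16322 = 0.2648 (×24).
Squared: 0.0701 (×24).
Sum = 1.682806; P₂ = 1.682806 / 101 = 0.0167.

0.0167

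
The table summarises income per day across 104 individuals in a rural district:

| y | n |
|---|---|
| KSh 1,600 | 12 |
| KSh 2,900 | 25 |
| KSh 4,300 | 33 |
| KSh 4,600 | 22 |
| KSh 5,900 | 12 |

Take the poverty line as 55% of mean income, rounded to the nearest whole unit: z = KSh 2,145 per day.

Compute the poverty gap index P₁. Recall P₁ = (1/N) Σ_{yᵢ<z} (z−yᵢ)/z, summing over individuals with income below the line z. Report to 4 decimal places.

0.0293

Below the line: 12×KSh 1,600 (q = 12 of N = 104).
Normalized shortfalls: (2145−1600)/2145 = 0.2541 (×12).
Sum of shortfalls = 3.048951; P₁ averages over all N: 3.048951 / 104 = 0.0293.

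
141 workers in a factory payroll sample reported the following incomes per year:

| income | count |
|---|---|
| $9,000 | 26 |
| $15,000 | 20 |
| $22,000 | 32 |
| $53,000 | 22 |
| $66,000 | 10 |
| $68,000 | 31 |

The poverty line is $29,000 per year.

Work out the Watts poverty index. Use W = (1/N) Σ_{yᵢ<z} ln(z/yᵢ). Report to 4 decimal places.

Below z: 26×$9,000, 20×$15,000, 32×$22,000 (q = 78 of N = 141).
Log gaps: ln(29000/9000) = 1.1701 (×26); ln(29000/15000) = 0.6592 (×20); ln(29000/22000) = 0.2763 (×32).
W = 52.446873 / 141 = 0.3720.

0.3720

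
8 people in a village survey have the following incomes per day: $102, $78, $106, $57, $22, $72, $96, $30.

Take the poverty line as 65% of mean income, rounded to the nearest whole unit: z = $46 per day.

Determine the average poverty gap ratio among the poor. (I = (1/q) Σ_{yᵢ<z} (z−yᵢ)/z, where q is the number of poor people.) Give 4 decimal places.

Incomes under z: $22, $30 (q = 2 of N = 8).
Relative gaps: 0.5217, 0.3478; sum = 0.869565.
I averages over the q = 2 poor units only: 0.869565 / 2 = 0.4348.

0.4348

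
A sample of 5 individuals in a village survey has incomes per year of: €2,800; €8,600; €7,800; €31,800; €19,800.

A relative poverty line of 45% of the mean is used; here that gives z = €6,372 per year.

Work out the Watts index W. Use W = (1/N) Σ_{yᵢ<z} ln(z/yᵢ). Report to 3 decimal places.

0.164

Poor units: €2,800 (q = 1 of N = 5).
Log shortfalls: ln(6372/2800) = 0.8223.
W = 0.822294 / 5 = 0.164.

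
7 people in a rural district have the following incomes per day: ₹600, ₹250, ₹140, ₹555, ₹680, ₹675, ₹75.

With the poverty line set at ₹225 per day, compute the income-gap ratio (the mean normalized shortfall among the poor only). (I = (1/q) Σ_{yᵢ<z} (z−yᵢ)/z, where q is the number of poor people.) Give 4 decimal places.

0.5222

Below the line: ₹75, ₹140 (q = 2 of N = 7).
Relative gaps: 0.6667, 0.3778; sum = 1.044444.
I averages over the q = 2 poor units only: 1.044444 / 2 = 0.5222.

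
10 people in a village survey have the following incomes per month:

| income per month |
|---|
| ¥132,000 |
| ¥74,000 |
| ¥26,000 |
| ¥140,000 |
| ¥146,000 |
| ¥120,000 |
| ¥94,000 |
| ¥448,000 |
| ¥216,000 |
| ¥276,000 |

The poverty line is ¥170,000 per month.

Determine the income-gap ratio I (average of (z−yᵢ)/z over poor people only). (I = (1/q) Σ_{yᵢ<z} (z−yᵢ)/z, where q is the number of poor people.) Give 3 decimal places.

Below the line: ¥26,000, ¥74,000, ¥94,000, ¥120,000, ¥132,000, ¥140,000, ¥146,000 (q = 7 of N = 10).
Relative gaps: 0.8471, 0.5647, 0.4471, 0.2941, 0.2235, 0.1765, 0.1412; sum = 2.694118.
The income-gap ratio divides by q (the poor only): 2.694118 / 7 = 0.385.

0.385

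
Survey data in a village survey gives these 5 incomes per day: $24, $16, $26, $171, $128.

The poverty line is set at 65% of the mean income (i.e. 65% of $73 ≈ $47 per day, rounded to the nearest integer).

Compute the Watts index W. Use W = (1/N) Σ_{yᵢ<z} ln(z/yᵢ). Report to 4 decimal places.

0.4683

Poor units: $16, $24, $26 (q = 3 of N = 5).
Log shortfalls: ln(47/16) = 1.0776; ln(47/24) = 0.6721; ln(47/26) = 0.5921.
W = 2.341704 / 5 = 0.4683.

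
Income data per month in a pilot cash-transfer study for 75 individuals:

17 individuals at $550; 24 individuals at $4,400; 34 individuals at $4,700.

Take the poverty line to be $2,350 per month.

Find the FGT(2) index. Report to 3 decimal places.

0.133

Poor units: 17×$550 (q = 17 of N = 75).
Relative gaps: (2350−550)/2350 = 0.7660 (×17).
Squared: 0.5867 (×17).
Sum = 9.973744; P₂ = 9.973744 / 75 = 0.133.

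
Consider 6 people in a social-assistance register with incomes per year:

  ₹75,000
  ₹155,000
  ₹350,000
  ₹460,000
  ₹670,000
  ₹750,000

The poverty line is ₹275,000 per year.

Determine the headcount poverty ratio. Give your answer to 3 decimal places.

2 of the 6 people have income below ₹275,000.
H = 2/6 = 0.333.

0.333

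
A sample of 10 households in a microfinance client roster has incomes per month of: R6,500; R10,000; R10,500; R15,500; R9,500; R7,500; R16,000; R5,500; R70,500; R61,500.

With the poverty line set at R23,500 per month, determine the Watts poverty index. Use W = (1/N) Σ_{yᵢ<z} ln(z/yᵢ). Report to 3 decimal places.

Incomes under z: R5,500, R6,500, R7,500, R9,500, R10,000, R10,500, R15,500, R16,000 (q = 8 of N = 10).
ln(z/y) terms: ln(23500/5500) = 1.4523; ln(23500/6500) = 1.2852; ln(23500/7500) = 1.1421; ln(23500/9500) = 0.9057; ln(23500/10000) = 0.8544; ln(23500/10500) = 0.8056; ln(23500/15500) = 0.4162; ln(23500/16000) = 0.3844.
W = 7.245869 / 10 = 0.725.

0.725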